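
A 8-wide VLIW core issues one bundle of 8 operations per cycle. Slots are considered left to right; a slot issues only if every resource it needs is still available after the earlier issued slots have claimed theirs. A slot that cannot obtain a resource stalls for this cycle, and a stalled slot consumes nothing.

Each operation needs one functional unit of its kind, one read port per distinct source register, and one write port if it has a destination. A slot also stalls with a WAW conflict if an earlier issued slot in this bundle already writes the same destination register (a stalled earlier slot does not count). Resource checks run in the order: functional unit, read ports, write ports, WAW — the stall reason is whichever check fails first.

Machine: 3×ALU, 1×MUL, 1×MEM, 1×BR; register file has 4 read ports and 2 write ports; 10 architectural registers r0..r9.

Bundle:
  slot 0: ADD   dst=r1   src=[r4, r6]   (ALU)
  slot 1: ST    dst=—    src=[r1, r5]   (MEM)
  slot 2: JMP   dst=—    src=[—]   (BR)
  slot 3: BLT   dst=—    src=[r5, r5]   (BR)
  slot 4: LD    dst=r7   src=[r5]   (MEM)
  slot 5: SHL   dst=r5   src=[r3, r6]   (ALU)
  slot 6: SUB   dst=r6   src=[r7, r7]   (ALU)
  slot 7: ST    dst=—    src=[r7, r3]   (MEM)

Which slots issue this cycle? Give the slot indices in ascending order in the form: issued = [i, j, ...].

issued = [0, 1, 2]

#0 ALU src=r4,r6 dispatched  <A:2 Mu:1 Ld:1 B:1 rd:2 wr:1>
#1 MEM src=r1,r5 dispatched  <A:2 Mu:1 Ld:0 B:1 rd:0 wr:1>
#2 BR src=- dispatched  <A:2 Mu:1 Ld:0 B:0 rd:0 wr:1>
#3 BR src=r5,r5 held:FU  <A:2 Mu:1 Ld:0 B:0 rd:0 wr:1>
#4 MEM src=r5 held:FU  <A:2 Mu:1 Ld:0 B:0 rd:0 wr:1>
#5 ALU src=r3,r6 held:RD_PORT  <A:2 Mu:1 Ld:0 B:0 rd:0 wr:1>
#6 ALU src=r7,r7 held:RD_PORT  <A:2 Mu:1 Ld:0 B:0 rd:0 wr:1>
#7 MEM src=r7,r3 held:FU  <A:2 Mu:1 Ld:0 B:0 rd:0 wr:1>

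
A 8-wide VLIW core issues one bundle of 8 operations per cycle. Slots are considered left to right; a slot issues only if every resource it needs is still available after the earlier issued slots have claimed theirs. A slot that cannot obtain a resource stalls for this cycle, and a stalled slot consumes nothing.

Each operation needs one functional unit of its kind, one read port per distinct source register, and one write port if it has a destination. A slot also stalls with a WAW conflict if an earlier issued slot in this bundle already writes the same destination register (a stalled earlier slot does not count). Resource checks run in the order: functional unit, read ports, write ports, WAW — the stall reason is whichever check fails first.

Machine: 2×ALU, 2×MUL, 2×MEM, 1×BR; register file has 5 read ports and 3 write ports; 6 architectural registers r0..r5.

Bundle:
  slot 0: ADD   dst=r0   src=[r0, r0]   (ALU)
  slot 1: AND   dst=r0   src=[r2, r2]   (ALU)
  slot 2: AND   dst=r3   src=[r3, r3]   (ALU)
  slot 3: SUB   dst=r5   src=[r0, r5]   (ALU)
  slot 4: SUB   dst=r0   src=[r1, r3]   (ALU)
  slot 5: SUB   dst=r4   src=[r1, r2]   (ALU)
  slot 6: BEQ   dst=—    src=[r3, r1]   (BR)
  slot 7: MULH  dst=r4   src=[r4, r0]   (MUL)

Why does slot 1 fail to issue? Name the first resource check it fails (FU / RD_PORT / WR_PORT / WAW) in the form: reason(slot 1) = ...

reason(slot 1) = WAW

#0 ALU src=r0,r0 dispatched  <A:1 Mu:2 Ld:2 B:1 rd:4 wr:2>
#1 ALU src=r2,r2 held:WAW  <A:1 Mu:2 Ld:2 B:1 rd:4 wr:2>
#2 ALU src=r3,r3 dispatched  <A:0 Mu:2 Ld:2 B:1 rd:3 wr:1>
#3 ALU src=r0,r5 held:FU  <A:0 Mu:2 Ld:2 B:1 rd:3 wr:1>
#4 ALU src=r1,r3 held:FU  <A:0 Mu:2 Ld:2 B:1 rd:3 wr:1>
#5 ALU src=r1,r2 held:FU  <A:0 Mu:2 Ld:2 B:1 rd:3 wr:1>
#6 BR src=r3,r1 dispatched  <A:0 Mu:2 Ld:2 B:0 rd:1 wr:1>
#7 MUL src=r4,r0 held:RD_PORT  <A:0 Mu:2 Ld:2 B:0 rd:1 wr:1>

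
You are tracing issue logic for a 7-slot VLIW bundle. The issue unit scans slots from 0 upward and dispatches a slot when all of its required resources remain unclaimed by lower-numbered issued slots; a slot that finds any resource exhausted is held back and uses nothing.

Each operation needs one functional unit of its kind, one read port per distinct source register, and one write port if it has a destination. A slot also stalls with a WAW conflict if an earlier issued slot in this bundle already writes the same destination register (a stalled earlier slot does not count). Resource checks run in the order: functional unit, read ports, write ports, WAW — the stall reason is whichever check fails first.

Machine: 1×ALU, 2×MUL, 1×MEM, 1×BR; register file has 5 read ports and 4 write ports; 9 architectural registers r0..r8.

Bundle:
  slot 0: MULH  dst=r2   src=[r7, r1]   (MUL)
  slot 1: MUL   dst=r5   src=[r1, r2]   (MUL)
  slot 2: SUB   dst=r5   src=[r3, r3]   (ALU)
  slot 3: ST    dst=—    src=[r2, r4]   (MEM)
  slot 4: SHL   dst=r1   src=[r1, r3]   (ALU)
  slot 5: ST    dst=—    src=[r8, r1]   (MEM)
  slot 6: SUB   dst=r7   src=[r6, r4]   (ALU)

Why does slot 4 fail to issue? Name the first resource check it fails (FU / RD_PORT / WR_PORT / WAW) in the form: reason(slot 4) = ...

(0) want 1×MUL +2rd +1wr — yes → AL1|MU1|ME1|BR1|rd3|wr3
(1) want 1×MUL +2rd +1wr — yes → AL1|MU0|ME1|BR1|rd1|wr2
(2) want 1×ALU +1rd +1wr — WAW → AL1|MU0|ME1|BR1|rd1|wr2
(3) want 1×MEM +2rd +0wr — RD_PORT → AL1|MU0|ME1|BR1|rd1|wr2
(4) want 1×ALU +2rd +1wr — RD_PORT → AL1|MU0|ME1|BR1|rd1|wr2
(5) want 1×MEM +2rd +0wr — RD_PORT → AL1|MU0|ME1|BR1|rd1|wr2
(6) want 1×ALU +2rd +1wr — RD_PORT → AL1|MU0|ME1|BR1|rd1|wr2

reason(slot 4) = RD_PORT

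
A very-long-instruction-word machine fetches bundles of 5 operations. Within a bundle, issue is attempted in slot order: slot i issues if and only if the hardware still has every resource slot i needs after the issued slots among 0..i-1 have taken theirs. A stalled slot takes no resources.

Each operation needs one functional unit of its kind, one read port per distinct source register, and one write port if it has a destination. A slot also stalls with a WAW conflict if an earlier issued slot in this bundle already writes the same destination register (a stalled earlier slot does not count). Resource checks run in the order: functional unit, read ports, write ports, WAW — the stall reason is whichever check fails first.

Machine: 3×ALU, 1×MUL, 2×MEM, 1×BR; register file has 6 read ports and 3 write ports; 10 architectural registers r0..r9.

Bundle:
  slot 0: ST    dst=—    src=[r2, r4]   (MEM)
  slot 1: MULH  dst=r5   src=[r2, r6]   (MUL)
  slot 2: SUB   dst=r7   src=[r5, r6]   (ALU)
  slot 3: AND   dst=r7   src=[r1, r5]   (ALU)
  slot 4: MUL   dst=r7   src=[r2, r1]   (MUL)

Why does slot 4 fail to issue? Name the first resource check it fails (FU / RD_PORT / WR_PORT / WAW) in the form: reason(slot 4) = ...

#0 MEM src=r2,r4 dispatched  <A:3 Mu:1 Ld:1 B:1 rd:4 wr:3>
#1 MUL src=r2,r6 dispatched  <A:3 Mu:0 Ld:1 B:1 rd:2 wr:2>
#2 ALU src=r5,r6 dispatched  <A:2 Mu:0 Ld:1 B:1 rd:0 wr:1>
#3 ALU src=r1,r5 held:RD_PORT  <A:2 Mu:0 Ld:1 B:1 rd:0 wr:1>
#4 MUL src=r2,r1 held:FU  <A:2 Mu:0 Ld:1 B:1 rd:0 wr:1>

reason(slot 4) = FU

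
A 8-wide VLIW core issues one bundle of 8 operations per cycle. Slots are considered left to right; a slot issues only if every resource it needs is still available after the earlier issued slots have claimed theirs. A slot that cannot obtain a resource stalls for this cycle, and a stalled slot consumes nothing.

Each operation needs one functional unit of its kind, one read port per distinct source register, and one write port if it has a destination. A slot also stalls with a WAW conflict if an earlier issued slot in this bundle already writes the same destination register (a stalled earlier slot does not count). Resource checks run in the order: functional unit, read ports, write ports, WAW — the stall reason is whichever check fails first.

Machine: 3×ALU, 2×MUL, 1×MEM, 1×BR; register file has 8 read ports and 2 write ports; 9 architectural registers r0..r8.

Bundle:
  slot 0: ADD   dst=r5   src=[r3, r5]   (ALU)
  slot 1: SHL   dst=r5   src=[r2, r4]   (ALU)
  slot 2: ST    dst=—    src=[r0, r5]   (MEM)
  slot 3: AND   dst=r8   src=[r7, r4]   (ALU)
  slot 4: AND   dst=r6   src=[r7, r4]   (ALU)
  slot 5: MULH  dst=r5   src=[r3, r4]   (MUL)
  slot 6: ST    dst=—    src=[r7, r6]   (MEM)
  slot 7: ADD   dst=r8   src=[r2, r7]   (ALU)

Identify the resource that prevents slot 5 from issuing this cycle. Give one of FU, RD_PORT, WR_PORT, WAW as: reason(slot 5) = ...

reason(slot 5) = WR_PORT

slot 0 (ALU): ISSUE — free A2,Mu2,Ld1,B1 rp6 wp1
slot 1 (ALU): stall WAW — free A2,Mu2,Ld1,B1 rp6 wp1
slot 2 (MEM): ISSUE — free A2,Mu2,Ld0,B1 rp4 wp1
slot 3 (ALU): ISSUE — free A1,Mu2,Ld0,B1 rp2 wp0
slot 4 (ALU): stall WR_PORT — free A1,Mu2,Ld0,B1 rp2 wp0
slot 5 (MUL): stall WR_PORT — free A1,Mu2,Ld0,B1 rp2 wp0
slot 6 (MEM): stall FU — free A1,Mu2,Ld0,B1 rp2 wp0
slot 7 (ALU): stall WR_PORT — free A1,Mu2,Ld0,B1 rp2 wp0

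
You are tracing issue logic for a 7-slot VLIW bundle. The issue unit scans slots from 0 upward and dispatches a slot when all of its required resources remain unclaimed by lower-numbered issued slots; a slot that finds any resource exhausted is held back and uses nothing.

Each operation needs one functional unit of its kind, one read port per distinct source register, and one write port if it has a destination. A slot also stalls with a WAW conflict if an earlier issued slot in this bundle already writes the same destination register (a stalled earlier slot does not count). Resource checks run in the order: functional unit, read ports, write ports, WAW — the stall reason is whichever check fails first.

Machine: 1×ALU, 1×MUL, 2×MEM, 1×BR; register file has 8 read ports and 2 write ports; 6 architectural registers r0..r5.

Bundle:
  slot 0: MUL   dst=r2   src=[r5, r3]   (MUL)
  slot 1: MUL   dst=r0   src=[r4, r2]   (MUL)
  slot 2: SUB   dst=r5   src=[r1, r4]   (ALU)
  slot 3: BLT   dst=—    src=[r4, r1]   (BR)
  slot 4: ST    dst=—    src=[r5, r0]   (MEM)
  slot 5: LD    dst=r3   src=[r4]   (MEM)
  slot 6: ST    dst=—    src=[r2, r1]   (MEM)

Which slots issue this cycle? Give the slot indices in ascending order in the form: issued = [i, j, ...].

issued = [0, 2, 3, 4]

(0) want 1×MUL +2rd +1wr — yes → AL1|MU0|ME2|BR1|rd6|wr1
(1) want 1×MUL +2rd +1wr — FU → AL1|MU0|ME2|BR1|rd6|wr1
(2) want 1×ALU +2rd +1wr — yes → AL0|MU0|ME2|BR1|rd4|wr0
(3) want 1×BR +2rd +0wr — yes → AL0|MU0|ME2|BR0|rd2|wr0
(4) want 1×MEM +2rd +0wr — yes → AL0|MU0|ME1|BR0|rd0|wr0
(5) want 1×MEM +1rd +1wr — RD_PORT → AL0|MU0|ME1|BR0|rd0|wr0
(6) want 1×MEM +2rd +0wr — RD_PORT → AL0|MU0|ME1|BR0|rd0|wr0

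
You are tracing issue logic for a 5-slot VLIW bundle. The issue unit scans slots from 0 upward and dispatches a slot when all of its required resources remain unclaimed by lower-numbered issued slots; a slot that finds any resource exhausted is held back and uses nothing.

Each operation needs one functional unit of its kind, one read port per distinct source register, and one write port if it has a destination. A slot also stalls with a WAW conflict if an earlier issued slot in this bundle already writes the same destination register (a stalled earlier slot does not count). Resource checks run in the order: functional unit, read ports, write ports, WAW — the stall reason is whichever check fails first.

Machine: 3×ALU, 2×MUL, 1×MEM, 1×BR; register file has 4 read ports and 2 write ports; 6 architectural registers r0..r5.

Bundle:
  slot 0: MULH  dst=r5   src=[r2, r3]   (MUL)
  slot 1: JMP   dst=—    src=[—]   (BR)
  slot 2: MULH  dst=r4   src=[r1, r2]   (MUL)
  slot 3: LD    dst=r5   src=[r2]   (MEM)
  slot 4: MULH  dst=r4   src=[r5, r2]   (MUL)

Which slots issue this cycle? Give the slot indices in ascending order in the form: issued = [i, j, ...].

issued = [0, 1, 2]

#0 MUL src=r2,r3 dispatched  <A:3 Mu:1 Ld:1 B:1 rd:2 wr:1>
#1 BR src=- dispatched  <A:3 Mu:1 Ld:1 B:0 rd:2 wr:1>
#2 MUL src=r1,r2 dispatched  <A:3 Mu:0 Ld:1 B:0 rd:0 wr:0>
#3 MEM src=r2 held:RD_PORT  <A:3 Mu:0 Ld:1 B:0 rd:0 wr:0>
#4 MUL src=r5,r2 held:FU  <A:3 Mu:0 Ld:1 B:0 rd:0 wr:0>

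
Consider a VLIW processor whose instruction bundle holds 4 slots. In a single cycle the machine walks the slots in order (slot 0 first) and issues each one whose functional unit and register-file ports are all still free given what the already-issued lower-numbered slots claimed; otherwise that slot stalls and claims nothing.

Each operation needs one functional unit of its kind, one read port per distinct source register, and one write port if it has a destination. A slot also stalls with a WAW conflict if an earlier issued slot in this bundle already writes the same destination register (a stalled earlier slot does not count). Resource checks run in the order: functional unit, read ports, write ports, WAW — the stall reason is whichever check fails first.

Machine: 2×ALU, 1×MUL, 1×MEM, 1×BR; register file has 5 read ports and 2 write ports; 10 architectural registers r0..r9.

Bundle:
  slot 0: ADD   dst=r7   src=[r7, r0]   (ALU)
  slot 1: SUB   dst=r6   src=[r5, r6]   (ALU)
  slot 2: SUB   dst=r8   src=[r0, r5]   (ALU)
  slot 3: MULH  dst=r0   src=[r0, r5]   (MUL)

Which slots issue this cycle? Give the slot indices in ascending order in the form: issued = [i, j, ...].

  0. ALU→r7 ⇒ go  {1A/1Mu/1Ld/1B | 3r 1w}
  1. ALU→r6 ⇒ go  {0A/1Mu/1Ld/1B | 1r 0w}
  2. ALU→r8 ⇒ no(FU)  {0A/1Mu/1Ld/1B | 1r 0w}
  3. MUL→r0 ⇒ no(RD_PORT)  {0A/1Mu/1Ld/1B | 1r 0w}

issued = [0, 1]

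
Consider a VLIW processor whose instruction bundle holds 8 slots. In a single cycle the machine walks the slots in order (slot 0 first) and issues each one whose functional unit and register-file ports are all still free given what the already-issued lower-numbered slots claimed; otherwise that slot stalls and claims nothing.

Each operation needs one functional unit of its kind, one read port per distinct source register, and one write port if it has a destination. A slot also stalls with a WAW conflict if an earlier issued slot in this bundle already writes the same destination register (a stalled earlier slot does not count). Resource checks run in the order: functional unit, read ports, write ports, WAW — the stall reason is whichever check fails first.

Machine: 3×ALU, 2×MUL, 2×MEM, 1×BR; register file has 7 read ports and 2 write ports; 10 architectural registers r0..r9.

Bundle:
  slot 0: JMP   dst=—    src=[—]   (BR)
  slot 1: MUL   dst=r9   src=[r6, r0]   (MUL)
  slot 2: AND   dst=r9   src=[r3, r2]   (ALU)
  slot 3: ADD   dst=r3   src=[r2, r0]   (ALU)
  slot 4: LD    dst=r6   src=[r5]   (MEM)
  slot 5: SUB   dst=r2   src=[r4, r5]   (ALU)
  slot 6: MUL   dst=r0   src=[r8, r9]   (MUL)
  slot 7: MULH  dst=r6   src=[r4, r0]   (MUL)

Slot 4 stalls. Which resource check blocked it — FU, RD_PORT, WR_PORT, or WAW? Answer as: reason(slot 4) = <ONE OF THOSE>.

(0) want 1×BR +0rd +0wr — yes → AL3|MU2|ME2|BR0|rd7|wr2
(1) want 1×MUL +2rd +1wr — yes → AL3|MU1|ME2|BR0|rd5|wr1
(2) want 1×ALU +2rd +1wr — WAW → AL3|MU1|ME2|BR0|rd5|wr1
(3) want 1×ALU +2rd +1wr — yes → AL2|MU1|ME2|BR0|rd3|wr0
(4) want 1×MEM +1rd +1wr — WR_PORT → AL2|MU1|ME2|BR0|rd3|wr0
(5) want 1×ALU +2rd +1wr — WR_PORT → AL2|MU1|ME2|BR0|rd3|wr0
(6) want 1×MUL +2rd +1wr — WR_PORT → AL2|MU1|ME2|BR0|rd3|wr0
(7) want 1×MUL +2rd +1wr — WR_PORT → AL2|MU1|ME2|BR0|rd3|wr0

reason(slot 4) = WR_PORT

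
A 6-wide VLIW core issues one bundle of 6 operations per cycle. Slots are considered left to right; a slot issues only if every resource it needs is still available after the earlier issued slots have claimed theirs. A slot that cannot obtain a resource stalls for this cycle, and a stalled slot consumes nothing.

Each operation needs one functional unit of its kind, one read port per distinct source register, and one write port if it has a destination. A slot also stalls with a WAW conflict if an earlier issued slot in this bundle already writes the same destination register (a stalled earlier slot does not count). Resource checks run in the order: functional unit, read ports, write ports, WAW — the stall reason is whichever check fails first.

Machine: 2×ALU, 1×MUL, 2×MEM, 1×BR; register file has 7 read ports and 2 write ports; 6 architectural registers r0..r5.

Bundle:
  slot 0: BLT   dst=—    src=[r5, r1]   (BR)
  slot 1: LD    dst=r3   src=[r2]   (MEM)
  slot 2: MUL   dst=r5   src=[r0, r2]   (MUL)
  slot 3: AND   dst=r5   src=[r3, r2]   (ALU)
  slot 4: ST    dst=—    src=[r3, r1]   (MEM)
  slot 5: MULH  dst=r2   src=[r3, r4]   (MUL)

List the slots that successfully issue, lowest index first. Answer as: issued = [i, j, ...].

(0) want 1×BR +2rd +0wr — yes → AL2|MU1|ME2|BR0|rd5|wr2
(1) want 1×MEM +1rd +1wr — yes → AL2|MU1|ME1|BR0|rd4|wr1
(2) want 1×MUL +2rd +1wr — yes → AL2|MU0|ME1|BR0|rd2|wr0
(3) want 1×ALU +2rd +1wr — WR_PORT → AL2|MU0|ME1|BR0|rd2|wr0
(4) want 1×MEM +2rd +0wr — yes → AL2|MU0|ME0|BR0|rd0|wr0
(5) want 1×MUL +2rd +1wr — FU → AL2|MU0|ME0|BR0|rd0|wr0

issued = [0, 1, 2, 4]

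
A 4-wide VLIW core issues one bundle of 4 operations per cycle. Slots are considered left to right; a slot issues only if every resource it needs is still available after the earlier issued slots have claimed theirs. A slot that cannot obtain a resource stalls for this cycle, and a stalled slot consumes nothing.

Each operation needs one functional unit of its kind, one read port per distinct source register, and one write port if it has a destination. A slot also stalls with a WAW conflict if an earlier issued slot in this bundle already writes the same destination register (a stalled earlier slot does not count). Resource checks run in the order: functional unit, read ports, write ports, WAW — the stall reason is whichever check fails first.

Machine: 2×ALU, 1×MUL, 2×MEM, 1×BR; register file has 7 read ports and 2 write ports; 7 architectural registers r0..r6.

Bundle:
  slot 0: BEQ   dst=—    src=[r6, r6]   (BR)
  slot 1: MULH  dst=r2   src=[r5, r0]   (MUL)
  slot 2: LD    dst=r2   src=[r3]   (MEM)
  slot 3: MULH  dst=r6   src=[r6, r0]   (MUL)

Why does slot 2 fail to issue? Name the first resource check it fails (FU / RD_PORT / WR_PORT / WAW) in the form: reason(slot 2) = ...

reason(slot 2) = WAW

[0] BR needs rd=1 wr=0: ok; after: ALU=2 MUL=1 MEM=2 BR=0, R=6, W=2
[1] MUL needs rd=2 wr=1: ok; after: ALU=2 MUL=0 MEM=2 BR=0, R=4, W=1
[2] MEM needs rd=1 wr=1: WAW; after: ALU=2 MUL=0 MEM=2 BR=0, R=4, W=1
[3] MUL needs rd=2 wr=1: FU; after: ALU=2 MUL=0 MEM=2 BR=0, R=4, W=1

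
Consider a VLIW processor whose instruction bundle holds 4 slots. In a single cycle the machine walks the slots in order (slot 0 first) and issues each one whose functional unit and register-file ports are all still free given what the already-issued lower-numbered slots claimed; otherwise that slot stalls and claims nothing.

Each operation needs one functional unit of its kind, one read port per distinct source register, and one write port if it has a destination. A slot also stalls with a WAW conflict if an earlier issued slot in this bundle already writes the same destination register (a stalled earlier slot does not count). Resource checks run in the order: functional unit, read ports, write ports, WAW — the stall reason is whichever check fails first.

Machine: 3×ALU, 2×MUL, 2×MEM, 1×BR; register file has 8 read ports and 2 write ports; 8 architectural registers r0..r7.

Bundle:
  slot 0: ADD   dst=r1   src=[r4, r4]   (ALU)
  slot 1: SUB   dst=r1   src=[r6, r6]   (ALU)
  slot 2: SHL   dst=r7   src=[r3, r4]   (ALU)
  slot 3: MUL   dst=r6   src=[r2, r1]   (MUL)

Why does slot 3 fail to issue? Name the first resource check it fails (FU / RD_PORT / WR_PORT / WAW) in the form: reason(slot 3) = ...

  0. ALU→r1 ⇒ go  {2A/2Mu/2Ld/1B | 7r 1w}
  1. ALU→r1 ⇒ no(WAW)  {2A/2Mu/2Ld/1B | 7r 1w}
  2. ALU→r7 ⇒ go  {1A/2Mu/2Ld/1B | 5r 0w}
  3. MUL→r6 ⇒ no(WR_PORT)  {1A/2Mu/2Ld/1B | 5r 0w}

reason(slot 3) = WR_PORT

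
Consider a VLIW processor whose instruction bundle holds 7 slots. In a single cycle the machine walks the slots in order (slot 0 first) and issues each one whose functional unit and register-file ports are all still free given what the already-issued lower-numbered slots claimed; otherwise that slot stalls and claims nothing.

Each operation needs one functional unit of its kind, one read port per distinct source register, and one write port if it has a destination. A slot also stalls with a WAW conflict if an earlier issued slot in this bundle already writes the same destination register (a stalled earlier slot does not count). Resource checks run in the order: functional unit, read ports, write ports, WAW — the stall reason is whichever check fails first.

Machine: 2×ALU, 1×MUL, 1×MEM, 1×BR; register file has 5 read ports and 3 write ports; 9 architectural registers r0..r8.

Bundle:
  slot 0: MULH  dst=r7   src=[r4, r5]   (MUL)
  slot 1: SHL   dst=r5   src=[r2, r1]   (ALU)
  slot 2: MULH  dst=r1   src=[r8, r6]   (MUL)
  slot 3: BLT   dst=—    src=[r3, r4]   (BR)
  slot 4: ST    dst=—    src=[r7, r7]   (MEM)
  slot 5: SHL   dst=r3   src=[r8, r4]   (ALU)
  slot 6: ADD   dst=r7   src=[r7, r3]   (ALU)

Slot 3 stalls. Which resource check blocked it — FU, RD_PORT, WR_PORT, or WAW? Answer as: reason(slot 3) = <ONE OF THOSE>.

  0. MUL→r7 ⇒ go  {2A/0Mu/1Ld/1B | 3r 2w}
  1. ALU→r5 ⇒ go  {1A/0Mu/1Ld/1B | 1r 1w}
  2. MUL→r1 ⇒ no(FU)  {1A/0Mu/1Ld/1B | 1r 1w}
  3. BR ⇒ no(RD_PORT)  {1A/0Mu/1Ld/1B | 1r 1w}
  4. MEM ⇒ go  {1A/0Mu/0Ld/1B | 0r 1w}
  5. ALU→r3 ⇒ no(RD_PORT)  {1A/0Mu/0Ld/1B | 0r 1w}
  6. ALU→r7 ⇒ no(RD_PORT)  {1A/0Mu/0Ld/1B | 0r 1w}

reason(slot 3) = RD_PORT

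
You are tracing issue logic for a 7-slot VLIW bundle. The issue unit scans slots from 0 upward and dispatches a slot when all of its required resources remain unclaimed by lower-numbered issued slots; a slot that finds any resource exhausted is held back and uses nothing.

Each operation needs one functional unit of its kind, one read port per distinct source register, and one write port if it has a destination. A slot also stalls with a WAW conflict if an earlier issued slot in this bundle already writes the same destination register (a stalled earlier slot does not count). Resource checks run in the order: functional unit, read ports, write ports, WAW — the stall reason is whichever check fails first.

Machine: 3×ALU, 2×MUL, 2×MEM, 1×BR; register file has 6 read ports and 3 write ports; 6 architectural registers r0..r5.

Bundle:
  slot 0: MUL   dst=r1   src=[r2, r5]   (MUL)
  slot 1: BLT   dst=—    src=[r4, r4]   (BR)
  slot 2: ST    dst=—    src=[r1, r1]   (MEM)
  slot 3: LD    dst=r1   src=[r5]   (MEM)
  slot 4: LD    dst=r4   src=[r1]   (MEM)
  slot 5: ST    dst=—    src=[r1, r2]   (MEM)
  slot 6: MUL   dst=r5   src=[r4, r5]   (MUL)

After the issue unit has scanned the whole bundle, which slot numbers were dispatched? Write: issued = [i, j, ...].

  0. MUL→r1 ⇒ go  {3A/1Mu/2Ld/1B | 4r 2w}
  1. BR ⇒ go  {3A/1Mu/2Ld/0B | 3r 2w}
  2. MEM ⇒ go  {3A/1Mu/1Ld/0B | 2r 2w}
  3. MEM→r1 ⇒ no(WAW)  {3A/1Mu/1Ld/0B | 2r 2w}
  4. MEM→r4 ⇒ go  {3A/1Mu/0Ld/0B | 1r 1w}
  5. MEM ⇒ no(FU)  {3A/1Mu/0Ld/0B | 1r 1w}
  6. MUL→r5 ⇒ no(RD_PORT)  {3A/1Mu/0Ld/0B | 1r 1w}

issued = [0, 1, 2, 4]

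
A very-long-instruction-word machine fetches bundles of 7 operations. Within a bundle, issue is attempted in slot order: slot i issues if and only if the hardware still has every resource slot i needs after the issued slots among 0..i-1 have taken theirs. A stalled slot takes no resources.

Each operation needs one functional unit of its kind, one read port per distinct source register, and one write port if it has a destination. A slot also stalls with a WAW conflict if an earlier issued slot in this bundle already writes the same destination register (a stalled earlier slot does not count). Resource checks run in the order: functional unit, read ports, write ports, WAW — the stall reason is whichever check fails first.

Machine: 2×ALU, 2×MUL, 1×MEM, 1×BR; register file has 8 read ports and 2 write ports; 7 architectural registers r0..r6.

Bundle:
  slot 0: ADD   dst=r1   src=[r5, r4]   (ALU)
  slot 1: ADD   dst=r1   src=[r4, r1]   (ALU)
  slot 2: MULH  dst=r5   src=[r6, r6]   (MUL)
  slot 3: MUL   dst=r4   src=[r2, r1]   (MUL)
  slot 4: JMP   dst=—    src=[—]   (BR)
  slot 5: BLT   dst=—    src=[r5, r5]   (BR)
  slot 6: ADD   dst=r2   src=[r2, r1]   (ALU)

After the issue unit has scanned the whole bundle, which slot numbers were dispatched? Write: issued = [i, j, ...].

issued = [0, 2, 4]

slot 0 (ALU): ISSUE — free A1,Mu2,Ld1,B1 rp6 wp1
slot 1 (ALU): stall WAW — free A1,Mu2,Ld1,B1 rp6 wp1
slot 2 (MUL): ISSUE — free A1,Mu1,Ld1,B1 rp5 wp0
slot 3 (MUL): stall WR_PORT — free A1,Mu1,Ld1,B1 rp5 wp0
slot 4 (BR): ISSUE — free A1,Mu1,Ld1,B0 rp5 wp0
slot 5 (BR): stall FU — free A1,Mu1,Ld1,B0 rp5 wp0
slot 6 (ALU): stall WR_PORT — free A1,Mu1,Ld1,B0 rp5 wp0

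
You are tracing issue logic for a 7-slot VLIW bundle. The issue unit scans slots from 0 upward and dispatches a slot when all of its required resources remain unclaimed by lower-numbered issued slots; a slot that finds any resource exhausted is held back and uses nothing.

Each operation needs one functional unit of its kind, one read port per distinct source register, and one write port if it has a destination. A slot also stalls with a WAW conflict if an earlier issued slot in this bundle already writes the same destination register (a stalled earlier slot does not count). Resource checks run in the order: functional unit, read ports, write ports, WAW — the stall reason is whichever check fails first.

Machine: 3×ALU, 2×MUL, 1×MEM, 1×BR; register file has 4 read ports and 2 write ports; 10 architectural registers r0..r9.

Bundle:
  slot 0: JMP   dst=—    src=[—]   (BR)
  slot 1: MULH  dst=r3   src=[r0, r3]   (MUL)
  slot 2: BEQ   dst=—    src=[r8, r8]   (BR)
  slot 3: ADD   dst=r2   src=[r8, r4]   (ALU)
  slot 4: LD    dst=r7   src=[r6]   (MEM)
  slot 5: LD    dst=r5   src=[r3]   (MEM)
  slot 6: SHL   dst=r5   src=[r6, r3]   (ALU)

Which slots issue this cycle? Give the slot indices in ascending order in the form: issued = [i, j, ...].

  0. BR ⇒ go  {3A/2Mu/1Ld/0B | 4r 2w}
  1. MUL→r3 ⇒ go  {3A/1Mu/1Ld/0B | 2r 1w}
  2. BR ⇒ no(FU)  {3A/1Mu/1Ld/0B | 2r 1w}
  3. ALU→r2 ⇒ go  {2A/1Mu/1Ld/0B | 0r 0w}
  4. MEM→r7 ⇒ no(RD_PORT)  {2A/1Mu/1Ld/0B | 0r 0w}
  5. MEM→r5 ⇒ no(RD_PORT)  {2A/1Mu/1Ld/0B | 0r 0w}
  6. ALU→r5 ⇒ no(RD_PORT)  {2A/1Mu/1Ld/0B | 0r 0w}

issued = [0, 1, 3]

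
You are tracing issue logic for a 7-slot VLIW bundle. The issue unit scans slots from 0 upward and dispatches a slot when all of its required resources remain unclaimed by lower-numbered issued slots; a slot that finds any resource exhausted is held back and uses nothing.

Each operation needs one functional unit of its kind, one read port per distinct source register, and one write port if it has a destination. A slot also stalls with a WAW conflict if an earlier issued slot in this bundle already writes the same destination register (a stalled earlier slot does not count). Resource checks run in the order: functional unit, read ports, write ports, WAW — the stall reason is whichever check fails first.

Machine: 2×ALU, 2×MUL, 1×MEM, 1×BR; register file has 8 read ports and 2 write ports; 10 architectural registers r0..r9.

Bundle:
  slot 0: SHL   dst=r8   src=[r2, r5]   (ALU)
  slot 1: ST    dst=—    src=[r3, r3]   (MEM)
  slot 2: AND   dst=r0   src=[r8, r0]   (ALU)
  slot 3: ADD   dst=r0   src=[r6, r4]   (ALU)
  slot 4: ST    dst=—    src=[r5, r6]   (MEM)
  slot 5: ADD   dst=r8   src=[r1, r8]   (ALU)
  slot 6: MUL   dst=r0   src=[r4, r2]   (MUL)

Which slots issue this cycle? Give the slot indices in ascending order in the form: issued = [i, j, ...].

issued = [0, 1, 2]

#0 ALU src=r2,r5 dispatched  <A:1 Mu:2 Ld:1 B:1 rd:6 wr:1>
#1 MEM src=r3,r3 dispatched  <A:1 Mu:2 Ld:0 B:1 rd:5 wr:1>
#2 ALU src=r8,r0 dispatched  <A:0 Mu:2 Ld:0 B:1 rd:3 wr:0>
#3 ALU src=r6,r4 held:FU  <A:0 Mu:2 Ld:0 B:1 rd:3 wr:0>
#4 MEM src=r5,r6 held:FU  <A:0 Mu:2 Ld:0 B:1 rd:3 wr:0>
#5 ALU src=r1,r8 held:FU  <A:0 Mu:2 Ld:0 B:1 rd:3 wr:0>
#6 MUL src=r4,r2 held:WR_PORT  <A:0 Mu:2 Ld:0 B:1 rd:3 wr:0>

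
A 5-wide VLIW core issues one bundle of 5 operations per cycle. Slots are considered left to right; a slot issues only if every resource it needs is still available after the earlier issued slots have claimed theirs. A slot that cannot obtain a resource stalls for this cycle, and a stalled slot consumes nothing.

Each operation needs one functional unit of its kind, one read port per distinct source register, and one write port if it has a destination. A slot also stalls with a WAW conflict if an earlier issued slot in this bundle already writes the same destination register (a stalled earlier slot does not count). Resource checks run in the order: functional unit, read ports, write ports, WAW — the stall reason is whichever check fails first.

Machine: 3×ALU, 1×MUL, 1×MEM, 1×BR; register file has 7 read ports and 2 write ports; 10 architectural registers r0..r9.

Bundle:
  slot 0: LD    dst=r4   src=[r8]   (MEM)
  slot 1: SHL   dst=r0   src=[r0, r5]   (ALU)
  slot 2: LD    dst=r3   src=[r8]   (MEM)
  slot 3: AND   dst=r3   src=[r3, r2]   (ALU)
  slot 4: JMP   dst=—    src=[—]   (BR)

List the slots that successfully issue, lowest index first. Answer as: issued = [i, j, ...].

  0. MEM→r4 ⇒ go  {3A/1Mu/0Ld/1B | 6r 1w}
  1. ALU→r0 ⇒ go  {2A/1Mu/0Ld/1B | 4r 0w}
  2. MEM→r3 ⇒ no(FU)  {2A/1Mu/0Ld/1B | 4r 0w}
  3. ALU→r3 ⇒ no(WR_PORT)  {2A/1Mu/0Ld/1B | 4r 0w}
  4. BR ⇒ go  {2A/1Mu/0Ld/0B | 4r 0w}

issued = [0, 1, 4]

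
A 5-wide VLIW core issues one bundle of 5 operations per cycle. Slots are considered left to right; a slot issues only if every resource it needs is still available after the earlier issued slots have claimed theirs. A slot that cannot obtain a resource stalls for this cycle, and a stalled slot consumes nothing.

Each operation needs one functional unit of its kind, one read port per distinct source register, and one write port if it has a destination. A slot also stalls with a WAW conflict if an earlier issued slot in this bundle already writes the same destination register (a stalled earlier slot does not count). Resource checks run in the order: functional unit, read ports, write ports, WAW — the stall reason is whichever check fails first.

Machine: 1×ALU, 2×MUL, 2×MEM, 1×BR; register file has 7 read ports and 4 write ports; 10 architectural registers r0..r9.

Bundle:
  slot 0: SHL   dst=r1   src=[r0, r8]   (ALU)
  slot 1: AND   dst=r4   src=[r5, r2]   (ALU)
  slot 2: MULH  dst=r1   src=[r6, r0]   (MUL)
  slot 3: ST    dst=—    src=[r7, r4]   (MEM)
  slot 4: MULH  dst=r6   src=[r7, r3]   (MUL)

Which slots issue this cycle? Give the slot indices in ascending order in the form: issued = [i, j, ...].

issued = [0, 3, 4]

(0) want 1×ALU +2rd +1wr — yes → AL0|MU2|ME2|BR1|rd5|wr3
(1) want 1×ALU +2rd +1wr — FU → AL0|MU2|ME2|BR1|rd5|wr3
(2) want 1×MUL +2rd +1wr — WAW → AL0|MU2|ME2|BR1|rd5|wr3
(3) want 1×MEM +2rd +0wr — yes → AL0|MU2|ME1|BR1|rd3|wr3
(4) want 1×MUL +2rd +1wr — yes → AL0|MU1|ME1|BR1|rd1|wr2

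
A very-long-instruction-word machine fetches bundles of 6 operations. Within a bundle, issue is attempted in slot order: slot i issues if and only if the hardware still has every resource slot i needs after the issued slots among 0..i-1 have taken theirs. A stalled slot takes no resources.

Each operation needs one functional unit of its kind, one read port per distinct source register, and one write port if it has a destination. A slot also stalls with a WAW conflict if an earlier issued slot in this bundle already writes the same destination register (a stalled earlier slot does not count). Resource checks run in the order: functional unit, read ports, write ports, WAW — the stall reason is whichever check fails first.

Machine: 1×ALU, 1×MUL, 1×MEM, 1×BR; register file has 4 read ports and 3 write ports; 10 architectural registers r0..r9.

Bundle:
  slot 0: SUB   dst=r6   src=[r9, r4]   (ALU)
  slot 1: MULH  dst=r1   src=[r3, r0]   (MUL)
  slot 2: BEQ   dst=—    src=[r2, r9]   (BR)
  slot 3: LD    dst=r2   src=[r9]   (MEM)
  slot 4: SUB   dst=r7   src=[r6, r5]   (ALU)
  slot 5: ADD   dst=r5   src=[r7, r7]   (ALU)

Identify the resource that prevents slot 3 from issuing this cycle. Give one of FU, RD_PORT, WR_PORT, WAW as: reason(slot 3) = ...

#0 ALU src=r9,r4 dispatched  <A:0 Mu:1 Ld:1 B:1 rd:2 wr:2>
#1 MUL src=r3,r0 dispatched  <A:0 Mu:0 Ld:1 B:1 rd:0 wr:1>
#2 BR src=r2,r9 held:RD_PORT  <A:0 Mu:0 Ld:1 B:1 rd:0 wr:1>
#3 MEM src=r9 held:RD_PORT  <A:0 Mu:0 Ld:1 B:1 rd:0 wr:1>
#4 ALU src=r6,r5 held:FU  <A:0 Mu:0 Ld:1 B:1 rd:0 wr:1>
#5 ALU src=r7,r7 held:FU  <A:0 Mu:0 Ld:1 B:1 rd:0 wr:1>

reason(slot 3) = RD_PORT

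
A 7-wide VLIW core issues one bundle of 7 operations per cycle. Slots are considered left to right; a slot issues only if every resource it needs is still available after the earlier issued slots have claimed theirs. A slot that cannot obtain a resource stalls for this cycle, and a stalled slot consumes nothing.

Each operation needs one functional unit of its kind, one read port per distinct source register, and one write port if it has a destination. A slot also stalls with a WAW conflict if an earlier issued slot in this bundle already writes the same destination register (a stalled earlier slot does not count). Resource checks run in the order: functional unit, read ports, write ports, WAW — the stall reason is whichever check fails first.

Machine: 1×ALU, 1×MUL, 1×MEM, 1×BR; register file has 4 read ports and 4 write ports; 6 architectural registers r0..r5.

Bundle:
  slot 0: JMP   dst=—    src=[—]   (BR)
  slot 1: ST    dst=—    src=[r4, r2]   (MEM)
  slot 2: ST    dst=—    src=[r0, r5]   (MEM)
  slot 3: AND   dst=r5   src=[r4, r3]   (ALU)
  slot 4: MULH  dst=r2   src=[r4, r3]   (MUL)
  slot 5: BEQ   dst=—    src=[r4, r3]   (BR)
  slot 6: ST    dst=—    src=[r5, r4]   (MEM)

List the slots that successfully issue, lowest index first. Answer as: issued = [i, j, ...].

(0) want 1×BR +0rd +0wr — yes → AL1|MU1|ME1|BR0|rd4|wr4
(1) want 1×MEM +2rd +0wr — yes → AL1|MU1|ME0|BR0|rd2|wr4
(2) want 1×MEM +2rd +0wr — FU → AL1|MU1|ME0|BR0|rd2|wr4
(3) want 1×ALU +2rd +1wr — yes → AL0|MU1|ME0|BR0|rd0|wr3
(4) want 1×MUL +2rd +1wr — RD_PORT → AL0|MU1|ME0|BR0|rd0|wr3
(5) want 1×BR +2rd +0wr — FU → AL0|MU1|ME0|BR0|rd0|wr3
(6) want 1×MEM +2rd +0wr — FU → AL0|MU1|ME0|BR0|rd0|wr3

issued = [0, 1, 3]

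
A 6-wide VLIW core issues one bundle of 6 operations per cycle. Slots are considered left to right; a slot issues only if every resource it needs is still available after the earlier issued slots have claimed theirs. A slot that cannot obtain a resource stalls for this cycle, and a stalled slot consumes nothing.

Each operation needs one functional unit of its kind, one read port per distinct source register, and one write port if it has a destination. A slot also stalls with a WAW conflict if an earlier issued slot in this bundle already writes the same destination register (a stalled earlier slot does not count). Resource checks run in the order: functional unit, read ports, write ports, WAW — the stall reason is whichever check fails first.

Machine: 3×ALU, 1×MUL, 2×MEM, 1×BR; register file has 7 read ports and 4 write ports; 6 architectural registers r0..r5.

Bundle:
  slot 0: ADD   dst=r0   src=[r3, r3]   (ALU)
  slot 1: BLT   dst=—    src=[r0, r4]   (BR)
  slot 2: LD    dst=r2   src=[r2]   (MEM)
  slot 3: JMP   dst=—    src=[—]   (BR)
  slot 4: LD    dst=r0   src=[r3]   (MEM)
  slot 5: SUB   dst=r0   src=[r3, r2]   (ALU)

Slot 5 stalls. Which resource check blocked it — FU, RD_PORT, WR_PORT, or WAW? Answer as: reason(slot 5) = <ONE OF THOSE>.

reason(slot 5) = WAW

(0) want 1×ALU +1rd +1wr — yes → AL2|MU1|ME2|BR1|rd6|wr3
(1) want 1×BR +2rd +0wr — yes → AL2|MU1|ME2|BR0|rd4|wr3
(2) want 1×MEM +1rd +1wr — yes → AL2|MU1|ME1|BR0|rd3|wr2
(3) want 1×BR +0rd +0wr — FU → AL2|MU1|ME1|BR0|rd3|wr2
(4) want 1×MEM +1rd +1wr — WAW → AL2|MU1|ME1|BR0|rd3|wr2
(5) want 1×ALU +2rd +1wr — WAW → AL2|MU1|ME1|BR0|rd3|wr2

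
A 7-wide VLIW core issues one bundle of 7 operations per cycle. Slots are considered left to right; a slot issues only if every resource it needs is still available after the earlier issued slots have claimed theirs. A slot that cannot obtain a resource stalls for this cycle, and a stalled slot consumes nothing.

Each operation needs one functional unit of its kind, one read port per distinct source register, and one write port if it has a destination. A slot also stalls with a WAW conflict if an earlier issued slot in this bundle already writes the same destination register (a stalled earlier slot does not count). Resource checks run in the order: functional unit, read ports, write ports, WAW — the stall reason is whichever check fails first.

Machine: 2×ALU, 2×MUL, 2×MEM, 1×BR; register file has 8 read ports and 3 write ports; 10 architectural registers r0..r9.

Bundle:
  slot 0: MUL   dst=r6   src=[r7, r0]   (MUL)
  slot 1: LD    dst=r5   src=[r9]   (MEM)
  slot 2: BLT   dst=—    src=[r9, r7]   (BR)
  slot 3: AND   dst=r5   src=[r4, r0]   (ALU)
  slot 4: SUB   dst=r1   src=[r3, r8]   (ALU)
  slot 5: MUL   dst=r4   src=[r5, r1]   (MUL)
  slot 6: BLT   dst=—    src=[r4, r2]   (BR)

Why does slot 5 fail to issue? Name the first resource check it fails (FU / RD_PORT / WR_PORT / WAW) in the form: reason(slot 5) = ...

  0. MUL→r6 ⇒ go  {2A/1Mu/2Ld/1B | 6r 2w}
  1. MEM→r5 ⇒ go  {2A/1Mu/1Ld/1B | 5r 1w}
  2. BR ⇒ go  {2A/1Mu/1Ld/0B | 3r 1w}
  3. ALU→r5 ⇒ no(WAW)  {2A/1Mu/1Ld/0B | 3r 1w}
  4. ALU→r1 ⇒ go  {1A/1Mu/1Ld/0B | 1r 0w}
  5. MUL→r4 ⇒ no(RD_PORT)  {1A/1Mu/1Ld/0B | 1r 0w}
  6. BR ⇒ no(FU)  {1A/1Mu/1Ld/0B | 1r 0w}

reason(slot 5) = RD_PORT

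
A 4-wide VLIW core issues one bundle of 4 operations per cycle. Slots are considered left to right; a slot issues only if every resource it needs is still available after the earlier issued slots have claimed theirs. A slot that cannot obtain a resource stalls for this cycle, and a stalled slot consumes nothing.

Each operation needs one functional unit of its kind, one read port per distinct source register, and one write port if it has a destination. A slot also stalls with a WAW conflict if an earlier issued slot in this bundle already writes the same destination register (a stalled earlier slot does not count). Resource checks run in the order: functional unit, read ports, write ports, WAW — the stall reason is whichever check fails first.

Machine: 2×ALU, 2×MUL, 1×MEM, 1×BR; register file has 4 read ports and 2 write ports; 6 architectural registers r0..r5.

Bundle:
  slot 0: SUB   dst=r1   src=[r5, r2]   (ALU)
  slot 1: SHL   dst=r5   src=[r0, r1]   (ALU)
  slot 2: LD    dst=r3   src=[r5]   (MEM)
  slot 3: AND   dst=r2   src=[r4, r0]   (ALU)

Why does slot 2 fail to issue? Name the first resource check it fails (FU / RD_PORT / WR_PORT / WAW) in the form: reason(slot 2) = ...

  0. ALU→r1 ⇒ go  {1A/2Mu/1Ld/1B | 2r 1w}
  1. ALU→r5 ⇒ go  {0A/2Mu/1Ld/1B | 0r 0w}
  2. MEM→r3 ⇒ no(RD_PORT)  {0A/2Mu/1Ld/1B | 0r 0w}
  3. ALU→r2 ⇒ no(FU)  {0A/2Mu/1Ld/1B | 0r 0w}

reason(slot 2) = RD_PORT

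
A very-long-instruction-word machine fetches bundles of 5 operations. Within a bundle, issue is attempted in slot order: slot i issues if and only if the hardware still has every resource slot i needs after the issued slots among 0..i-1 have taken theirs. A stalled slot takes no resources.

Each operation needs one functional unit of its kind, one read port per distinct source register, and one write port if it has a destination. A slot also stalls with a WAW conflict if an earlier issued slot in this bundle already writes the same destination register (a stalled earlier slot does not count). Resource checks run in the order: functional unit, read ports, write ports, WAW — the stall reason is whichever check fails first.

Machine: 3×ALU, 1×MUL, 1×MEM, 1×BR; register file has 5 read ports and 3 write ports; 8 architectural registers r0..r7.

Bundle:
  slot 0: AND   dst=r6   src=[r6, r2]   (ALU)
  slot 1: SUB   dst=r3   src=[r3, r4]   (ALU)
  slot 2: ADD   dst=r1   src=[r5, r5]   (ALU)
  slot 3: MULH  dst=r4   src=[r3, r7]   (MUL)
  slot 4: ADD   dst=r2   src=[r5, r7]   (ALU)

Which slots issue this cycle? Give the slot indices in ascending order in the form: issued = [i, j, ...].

issued = [0, 1, 2]

(0) want 1×ALU +2rd +1wr — yes → AL2|MU1|ME1|BR1|rd3|wr2
(1) want 1×ALU +2rd +1wr — yes → AL1|MU1|ME1|BR1|rd1|wr1
(2) want 1×ALU +1rd +1wr — yes → AL0|MU1|ME1|BR1|rd0|wr0
(3) want 1×MUL +2rd +1wr — RD_PORT → AL0|MU1|ME1|BR1|rd0|wr0
(4) want 1×ALU +2rd +1wr — FU → AL0|MU1|ME1|BR1|rd0|wr0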